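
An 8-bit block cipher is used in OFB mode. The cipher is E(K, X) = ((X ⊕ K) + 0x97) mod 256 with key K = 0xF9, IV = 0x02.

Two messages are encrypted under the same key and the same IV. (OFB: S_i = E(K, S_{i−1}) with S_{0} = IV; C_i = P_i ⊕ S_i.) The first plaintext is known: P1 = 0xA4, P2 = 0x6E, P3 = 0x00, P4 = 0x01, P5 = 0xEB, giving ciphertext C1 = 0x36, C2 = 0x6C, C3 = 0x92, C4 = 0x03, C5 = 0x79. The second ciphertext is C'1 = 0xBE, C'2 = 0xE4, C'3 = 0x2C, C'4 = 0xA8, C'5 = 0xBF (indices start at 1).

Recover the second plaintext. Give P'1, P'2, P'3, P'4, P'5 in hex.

P'1 = 0x2C, P'2 = 0xE6, P'3 = 0xBE, P'4 = 0xAA, P'5 = 0x2D

In OFB with a reused IV, both messages share the same keystream S_i, so C_i ⊕ C'_i = P_i ⊕ P'_i and thus P'_i = P_i ⊕ C_i ⊕ C'_i.
P'1: 0xA4 ⊕ 0x36 ⊕ 0xBE = 0x2C.
P'2: 0x6E ⊕ 0x6C ⊕ 0xE4 = 0xE6.
P'3: 0x00 ⊕ 0x92 ⊕ 0x2C = 0xBE.
P'4: 0x01 ⊕ 0x03 ⊕ 0xA8 = 0xAA.
P'5: 0xEB ⊕ 0x79 ⊕ 0xBF = 0x2D.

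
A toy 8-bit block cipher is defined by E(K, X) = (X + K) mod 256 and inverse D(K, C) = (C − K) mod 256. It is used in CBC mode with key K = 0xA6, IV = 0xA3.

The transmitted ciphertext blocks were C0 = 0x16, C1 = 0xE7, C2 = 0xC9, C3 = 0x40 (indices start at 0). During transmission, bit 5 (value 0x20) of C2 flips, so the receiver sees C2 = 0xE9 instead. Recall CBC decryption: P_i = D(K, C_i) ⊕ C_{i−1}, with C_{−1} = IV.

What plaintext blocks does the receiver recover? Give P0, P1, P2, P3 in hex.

Only C2 changed, to 0xE9. In CBC, a change in C_i garbles P_i and flips the same bit in P_{i+1}. Decrypting the received ciphertext:
P0: D(K, 0x16) = 0x70; 0x70 ⊕ 0xA3 = 0xD3.
P1: D(K, 0xE7) = 0x41; 0x41 ⊕ 0x16 = 0x57.
P2: D(K, 0xE9) = 0x43; 0x43 ⊕ 0xE7 = 0xA4.
P3: D(K, 0x40) = 0x9A; 0x9A ⊕ 0xE9 = 0x73.
Blocks that differ from the original plaintext: P2, P3.

P0 = 0xD3, P1 = 0x57, P2 = 0xA4, P3 = 0x73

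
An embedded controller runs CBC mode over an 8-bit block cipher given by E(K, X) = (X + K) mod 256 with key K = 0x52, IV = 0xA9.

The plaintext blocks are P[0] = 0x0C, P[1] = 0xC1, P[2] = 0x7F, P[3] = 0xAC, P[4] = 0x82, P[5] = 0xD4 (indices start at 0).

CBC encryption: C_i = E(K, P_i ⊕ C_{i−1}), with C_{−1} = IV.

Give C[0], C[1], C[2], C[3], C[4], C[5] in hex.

C[0]: P[0] ⊕ 0xA9 = 0xA5; E(K, 0xA5) = 0xF7.
C[1]: P[1] ⊕ 0xF7 = 0x36; E(K, 0x36) = 0x88.
C[2]: P[2] ⊕ 0x88 = 0xF7; E(K, 0xF7) = 0x49.
C[3]: P[3] ⊕ 0x49 = 0xE5; E(K, 0xE5) = 0x37.
C[4]: P[4] ⊕ 0x37 = 0xB5; E(K, 0xB5) = 0x07.
C[5]: P[5] ⊕ 0x07 = 0xD3; E(K, 0xD3) = 0x25.

C[0] = 0xF7, C[1] = 0x88, C[2] = 0x49, C[3] = 0x37, C[4] = 0x07, C[5] = 0x25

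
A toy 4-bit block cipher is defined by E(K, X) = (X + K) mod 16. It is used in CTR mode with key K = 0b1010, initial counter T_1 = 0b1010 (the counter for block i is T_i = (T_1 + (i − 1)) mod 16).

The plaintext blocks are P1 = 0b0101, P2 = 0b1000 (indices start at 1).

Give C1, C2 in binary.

C1 = 0b0001, C2 = 0b1101

CTR encryption: S_i = E(K, T_i) where T_i is the counter for block i; C_i = P_i ⊕ S_i.
C1: T = 0b1010, S = E(K, T) = 0b0100; 0b0101 ⊕ 0b0100 = 0b0001.
C2: T = 0b1011, S = E(K, T) = 0b0101; 0b1000 ⊕ 0b0101 = 0b1101.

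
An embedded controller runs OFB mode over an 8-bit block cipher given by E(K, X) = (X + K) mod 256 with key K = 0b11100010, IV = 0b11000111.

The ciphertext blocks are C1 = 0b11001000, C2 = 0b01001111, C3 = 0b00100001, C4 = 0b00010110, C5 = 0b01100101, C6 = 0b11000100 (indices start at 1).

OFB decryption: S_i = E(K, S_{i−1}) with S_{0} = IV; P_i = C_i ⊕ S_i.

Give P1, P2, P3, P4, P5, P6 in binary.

P1 = 0b01100001, P2 = 0b11000100, P3 = 0b01001100, P4 = 0b01011001, P5 = 0b01010100, P6 = 0b11010111

P1: S = E(K, 0b11000111) = 0b10101001; 0b11001000 ⊕ 0b10101001 = 0b01100001.
P2: S = E(K, 0b10101001) = 0b10001011; 0b01001111 ⊕ 0b10001011 = 0b11000100.
P3: S = E(K, 0b10001011) = 0b01101101; 0b00100001 ⊕ 0b01101101 = 0b01001100.
P4: S = E(K, 0b01101101) = 0b01001111; 0b00010110 ⊕ 0b01001111 = 0b01011001.
P5: S = E(K, 0b01001111) = 0b00110001; 0b01100101 ⊕ 0b00110001 = 0b01010100.
P6: S = E(K, 0b00110001) = 0b00010011; 0b11000100 ⊕ 0b00010011 = 0b11010111.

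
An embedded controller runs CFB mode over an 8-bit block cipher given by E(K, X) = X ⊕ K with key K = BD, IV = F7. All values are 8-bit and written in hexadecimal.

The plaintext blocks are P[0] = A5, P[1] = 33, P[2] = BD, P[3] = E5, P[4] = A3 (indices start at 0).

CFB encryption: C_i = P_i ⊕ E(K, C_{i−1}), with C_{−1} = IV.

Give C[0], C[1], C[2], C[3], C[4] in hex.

C[0]: E(K, F7) = 4A; A5 ⊕ 4A = EF.
C[1]: E(K, EF) = 52; 33 ⊕ 52 = 61.
C[2]: E(K, 61) = DC; BD ⊕ DC = 61.
C[3]: E(K, 61) = DC; E5 ⊕ DC = 39.
C[4]: E(K, 39) = 84; A3 ⊕ 84 = 27.

C[0] = EF, C[1] = 61, C[2] = 61, C[3] = 39, C[4] = 27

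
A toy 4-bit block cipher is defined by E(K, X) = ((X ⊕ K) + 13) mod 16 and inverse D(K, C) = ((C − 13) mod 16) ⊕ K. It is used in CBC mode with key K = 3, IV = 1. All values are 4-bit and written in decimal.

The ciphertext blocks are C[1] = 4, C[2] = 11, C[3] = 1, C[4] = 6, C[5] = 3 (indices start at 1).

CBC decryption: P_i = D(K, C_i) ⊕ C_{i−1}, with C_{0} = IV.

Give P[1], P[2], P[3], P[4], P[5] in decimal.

P[1] = 5, P[2] = 9, P[3] = 12, P[4] = 11, P[5] = 3

P[1]: D(K, 4) = 4; 4 ⊕ 1 = 5.
P[2]: D(K, 11) = 13; 13 ⊕ 4 = 9.
P[3]: D(K, 1) = 7; 7 ⊕ 11 = 12.
P[4]: D(K, 6) = 10; 10 ⊕ 1 = 11.
P[5]: D(K, 3) = 5; 5 ⊕ 6 = 3.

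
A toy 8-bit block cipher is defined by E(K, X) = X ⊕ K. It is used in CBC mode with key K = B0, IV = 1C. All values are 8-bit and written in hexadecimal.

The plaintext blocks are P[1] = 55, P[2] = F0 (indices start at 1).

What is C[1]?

C[1] = F9

CBC encryption: C_i = E(K, P_i ⊕ C_{i−1}), with C_{0} = IV.
C[1]: P[1] ⊕ 1C = 49; E(K, 49) = F9.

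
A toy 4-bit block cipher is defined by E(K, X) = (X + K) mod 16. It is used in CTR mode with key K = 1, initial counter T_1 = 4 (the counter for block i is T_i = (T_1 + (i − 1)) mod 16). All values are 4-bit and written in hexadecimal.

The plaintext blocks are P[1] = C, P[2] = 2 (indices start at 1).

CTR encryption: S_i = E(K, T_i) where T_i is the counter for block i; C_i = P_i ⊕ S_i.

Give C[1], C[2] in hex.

C[1] = 9, C[2] = 4

C[1]: T = 4, S = E(K, T) = 5; C ⊕ 5 = 9.
C[2]: T = 5, S = E(K, T) = 6; 2 ⊕ 6 = 4.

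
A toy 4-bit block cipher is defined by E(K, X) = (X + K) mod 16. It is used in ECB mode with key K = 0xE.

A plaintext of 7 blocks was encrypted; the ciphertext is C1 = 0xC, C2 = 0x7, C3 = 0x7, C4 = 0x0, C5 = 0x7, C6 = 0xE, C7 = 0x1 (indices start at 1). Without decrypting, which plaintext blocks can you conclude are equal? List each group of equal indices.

ECB encrypts each block independently with the same key, so equal ciphertext blocks imply equal plaintext blocks.
C2 = C3 = C5 = 0x7, so P2 = P3 = P5.

P2 = P3 = P5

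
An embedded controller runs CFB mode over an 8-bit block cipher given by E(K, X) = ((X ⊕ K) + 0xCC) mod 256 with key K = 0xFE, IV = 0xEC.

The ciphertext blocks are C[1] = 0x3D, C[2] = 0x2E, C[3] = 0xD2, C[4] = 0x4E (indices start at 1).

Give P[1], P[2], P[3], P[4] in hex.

P[1] = 0xE3, P[2] = 0xA1, P[3] = 0x4E, P[4] = 0xB6

CFB decryption: P_i = C_i ⊕ E(K, C_{i−1}), with C_{0} = IV.
P[1]: E(K, 0xEC) = 0xDE; 0x3D ⊕ 0xDE = 0xE3.
P[2]: E(K, 0x3D) = 0x8F; 0x2E ⊕ 0x8F = 0xA1.
P[3]: E(K, 0x2E) = 0x9C; 0xD2 ⊕ 0x9C = 0x4E.
P[4]: E(K, 0xD2) = 0xF8; 0x4E ⊕ 0xF8 = 0xB6.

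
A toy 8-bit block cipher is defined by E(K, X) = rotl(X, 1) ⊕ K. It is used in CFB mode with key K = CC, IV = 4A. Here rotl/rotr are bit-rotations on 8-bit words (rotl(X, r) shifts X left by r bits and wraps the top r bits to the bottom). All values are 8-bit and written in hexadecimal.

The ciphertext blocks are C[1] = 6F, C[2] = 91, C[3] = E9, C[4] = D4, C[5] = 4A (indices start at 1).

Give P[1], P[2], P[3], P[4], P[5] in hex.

CFB decryption: P_i = C_i ⊕ E(K, C_{i−1}), with C_{0} = IV.
P[1]: E(K, 4A) = 58; 6F ⊕ 58 = 37.
P[2]: E(K, 6F) = 12; 91 ⊕ 12 = 83.
P[3]: E(K, 91) = EF; E9 ⊕ EF = 06.
P[4]: E(K, E9) = 1F; D4 ⊕ 1F = CB.
P[5]: E(K, D4) = 65; 4A ⊕ 65 = 2F.

P[1] = 37, P[2] = 83, P[3] = 06, P[4] = CB, P[5] = 2F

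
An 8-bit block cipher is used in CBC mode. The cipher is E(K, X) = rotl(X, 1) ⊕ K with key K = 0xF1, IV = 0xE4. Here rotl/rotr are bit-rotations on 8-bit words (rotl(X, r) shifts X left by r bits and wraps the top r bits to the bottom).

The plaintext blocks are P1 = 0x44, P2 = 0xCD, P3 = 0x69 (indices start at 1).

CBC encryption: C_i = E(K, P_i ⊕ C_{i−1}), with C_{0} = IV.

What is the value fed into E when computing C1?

C1: P1 ⊕ 0xE4 = 0xA0; E(K, 0xA0) = 0xB0.
So the input to E for block 1 is 0xA0.

0xA0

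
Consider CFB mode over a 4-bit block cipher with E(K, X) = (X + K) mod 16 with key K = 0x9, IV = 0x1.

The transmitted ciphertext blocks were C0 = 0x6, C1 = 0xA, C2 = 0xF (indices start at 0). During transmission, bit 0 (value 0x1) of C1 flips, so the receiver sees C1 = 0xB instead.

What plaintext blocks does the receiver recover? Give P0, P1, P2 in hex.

P0 = 0xC, P1 = 0x4, P2 = 0xB

CFB decryption: P_i = C_i ⊕ E(K, C_{i−1}), with C_{−1} = IV.
Only C1 changed, to 0xB. In CFB, a change in C_i flips the same bit in P_i and garbles P_{i+1}. Decrypting the received ciphertext:
P0: E(K, 0x1) = 0xA; 0x6 ⊕ 0xA = 0xC.
P1: E(K, 0x6) = 0xF; 0xB ⊕ 0xF = 0x4.
P2: E(K, 0xB) = 0x4; 0xF ⊕ 0x4 = 0xB.
Blocks that differ from the original plaintext: P1, P2.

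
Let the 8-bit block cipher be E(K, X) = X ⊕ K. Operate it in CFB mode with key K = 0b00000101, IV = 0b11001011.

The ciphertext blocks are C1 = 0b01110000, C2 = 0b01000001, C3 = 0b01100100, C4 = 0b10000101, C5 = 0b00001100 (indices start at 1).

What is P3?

CFB decryption: P_i = C_i ⊕ E(K, C_{i−1}), with C_{0} = IV.
P3: E(K, 0b01000001) = 0b01000100; 0b01100100 ⊕ 0b01000100 = 0b00100000.

P3 = 0b00100000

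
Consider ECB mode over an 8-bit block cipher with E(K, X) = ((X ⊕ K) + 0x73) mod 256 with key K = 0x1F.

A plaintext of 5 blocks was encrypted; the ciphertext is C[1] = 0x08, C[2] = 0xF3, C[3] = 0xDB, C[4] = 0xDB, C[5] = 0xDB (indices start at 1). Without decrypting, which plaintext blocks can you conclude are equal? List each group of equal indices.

P[3] = P[4] = P[5]

ECB encrypts each block independently with the same key, so equal ciphertext blocks imply equal plaintext blocks.
C[3] = C[4] = C[5] = 0xDB, so P[3] = P[4] = P[5].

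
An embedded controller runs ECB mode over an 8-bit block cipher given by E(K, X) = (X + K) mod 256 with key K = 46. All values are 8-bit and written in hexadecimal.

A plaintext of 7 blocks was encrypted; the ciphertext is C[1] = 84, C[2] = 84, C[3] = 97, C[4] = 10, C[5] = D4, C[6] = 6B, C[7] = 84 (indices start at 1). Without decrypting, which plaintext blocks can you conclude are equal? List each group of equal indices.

P[1] = P[2] = P[7]

ECB encrypts each block independently with the same key, so equal ciphertext blocks imply equal plaintext blocks.
C[1] = C[2] = C[7] = 84, so P[1] = P[2] = P[7].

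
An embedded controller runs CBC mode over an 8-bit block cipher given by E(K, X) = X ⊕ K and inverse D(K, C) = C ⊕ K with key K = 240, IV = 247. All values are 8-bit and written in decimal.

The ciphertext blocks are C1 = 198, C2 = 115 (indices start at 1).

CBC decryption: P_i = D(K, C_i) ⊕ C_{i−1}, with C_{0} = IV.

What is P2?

P2: D(K, 115) = 131; 131 ⊕ 198 = 69.

P2 = 69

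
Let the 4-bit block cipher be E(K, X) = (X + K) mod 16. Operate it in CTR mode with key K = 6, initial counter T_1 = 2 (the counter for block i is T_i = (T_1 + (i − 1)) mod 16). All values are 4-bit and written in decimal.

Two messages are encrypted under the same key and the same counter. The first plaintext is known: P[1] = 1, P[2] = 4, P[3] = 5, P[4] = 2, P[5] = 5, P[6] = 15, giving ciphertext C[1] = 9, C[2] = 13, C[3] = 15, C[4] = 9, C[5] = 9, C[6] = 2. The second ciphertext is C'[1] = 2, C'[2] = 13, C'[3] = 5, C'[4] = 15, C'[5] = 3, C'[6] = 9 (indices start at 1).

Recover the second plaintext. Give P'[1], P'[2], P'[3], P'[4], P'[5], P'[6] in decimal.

P'[1] = 10, P'[2] = 4, P'[3] = 15, P'[4] = 4, P'[5] = 15, P'[6] = 4

In CTR with a reused counter, both messages share the same keystream S_i, so C_i ⊕ C'_i = P_i ⊕ P'_i and thus P'_i = P_i ⊕ C_i ⊕ C'_i.
P'[1]: 1 ⊕ 9 ⊕ 2 = 10.
P'[2]: 4 ⊕ 13 ⊕ 13 = 4.
P'[3]: 5 ⊕ 15 ⊕ 5 = 15.
P'[4]: 2 ⊕ 9 ⊕ 15 = 4.
P'[5]: 5 ⊕ 9 ⊕ 3 = 15.
P'[6]: 15 ⊕ 2 ⊕ 9 = 4.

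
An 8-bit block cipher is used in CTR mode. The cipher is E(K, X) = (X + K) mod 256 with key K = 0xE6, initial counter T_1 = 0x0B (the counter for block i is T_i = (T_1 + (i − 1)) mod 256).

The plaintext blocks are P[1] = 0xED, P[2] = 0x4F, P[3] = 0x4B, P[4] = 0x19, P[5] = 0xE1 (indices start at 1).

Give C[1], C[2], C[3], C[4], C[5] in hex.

C[1] = 0x1C, C[2] = 0xBD, C[3] = 0xB8, C[4] = 0xED, C[5] = 0x14

CTR encryption: S_i = E(K, T_i) where T_i is the counter for block i; C_i = P_i ⊕ S_i.
C[1]: T = 0x0B, S = E(K, T) = 0xF1; 0xED ⊕ 0xF1 = 0x1C.
C[2]: T = 0x0C, S = E(K, T) = 0xF2; 0x4F ⊕ 0xF2 = 0xBD.
C[3]: T = 0x0D, S = E(K, T) = 0xF3; 0x4B ⊕ 0xF3 = 0xB8.
C[4]: T = 0x0E, S = E(K, T) = 0xF4; 0x19 ⊕ 0xF4 = 0xED.
C[5]: T = 0x0F, S = E(K, T) = 0xF5; 0xE1 ⊕ 0xF5 = 0x14.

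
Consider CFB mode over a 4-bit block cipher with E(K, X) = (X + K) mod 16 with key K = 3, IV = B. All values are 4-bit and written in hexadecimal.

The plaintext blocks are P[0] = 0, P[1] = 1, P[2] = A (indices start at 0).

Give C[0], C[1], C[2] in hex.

C[0] = E, C[1] = 0, C[2] = 9

CFB encryption: C_i = P_i ⊕ E(K, C_{i−1}), with C_{−1} = IV.
C[0]: E(K, B) = E; 0 ⊕ E = E.
C[1]: E(K, E) = 1; 1 ⊕ 1 = 0.
C[2]: E(K, 0) = 3; A ⊕ 3 = 9.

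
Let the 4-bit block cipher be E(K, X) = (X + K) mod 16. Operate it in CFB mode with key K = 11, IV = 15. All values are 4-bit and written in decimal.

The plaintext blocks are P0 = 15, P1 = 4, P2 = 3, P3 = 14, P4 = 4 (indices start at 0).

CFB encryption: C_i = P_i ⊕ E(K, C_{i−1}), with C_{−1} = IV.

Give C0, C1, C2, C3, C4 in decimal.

C0: E(K, 15) = 10; 15 ⊕ 10 = 5.
C1: E(K, 5) = 0; 4 ⊕ 0 = 4.
C2: E(K, 4) = 15; 3 ⊕ 15 = 12.
C3: E(K, 12) = 7; 14 ⊕ 7 = 9.
C4: E(K, 9) = 4; 4 ⊕ 4 = 0.

C0 = 5, C1 = 4, C2 = 12, C3 = 9, C4 = 0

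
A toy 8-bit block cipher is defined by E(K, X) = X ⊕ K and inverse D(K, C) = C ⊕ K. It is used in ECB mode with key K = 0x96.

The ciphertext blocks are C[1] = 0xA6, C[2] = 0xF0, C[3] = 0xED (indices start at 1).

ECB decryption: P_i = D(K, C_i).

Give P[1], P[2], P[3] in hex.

P[1] = 0x30, P[2] = 0x66, P[3] = 0x7B

P[1]: D(K, 0xA6) = 0x30.
P[2]: D(K, 0xF0) = 0x66.
P[3]: D(K, 0xED) = 0x7B.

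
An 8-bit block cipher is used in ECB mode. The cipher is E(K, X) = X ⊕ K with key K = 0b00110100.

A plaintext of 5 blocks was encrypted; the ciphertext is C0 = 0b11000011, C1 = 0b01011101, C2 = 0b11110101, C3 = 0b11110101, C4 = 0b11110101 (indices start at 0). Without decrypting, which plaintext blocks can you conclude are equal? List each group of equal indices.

ECB encrypts each block independently with the same key, so equal ciphertext blocks imply equal plaintext blocks.
C2 = C3 = C4 = 0b11110101, so P2 = P3 = P4.

P2 = P3 = P4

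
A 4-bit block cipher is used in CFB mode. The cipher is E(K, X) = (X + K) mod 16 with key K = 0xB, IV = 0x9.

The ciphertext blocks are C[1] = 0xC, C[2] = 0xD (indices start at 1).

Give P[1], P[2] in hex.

CFB decryption: P_i = C_i ⊕ E(K, C_{i−1}), with C_{0} = IV.
P[1]: E(K, 0x9) = 0x4; 0xC ⊕ 0x4 = 0x8.
P[2]: E(K, 0xC) = 0x7; 0xD ⊕ 0x7 = 0xA.

P[1] = 0x8, P[2] = 0xA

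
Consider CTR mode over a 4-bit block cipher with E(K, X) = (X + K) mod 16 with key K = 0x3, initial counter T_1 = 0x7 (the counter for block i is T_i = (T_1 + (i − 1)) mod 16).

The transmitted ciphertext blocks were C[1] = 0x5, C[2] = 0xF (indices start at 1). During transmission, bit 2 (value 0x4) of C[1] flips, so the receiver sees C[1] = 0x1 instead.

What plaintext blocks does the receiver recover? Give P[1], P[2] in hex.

P[1] = 0xB, P[2] = 0x4

CTR decryption: S_i = E(K, T_i) where T_i is the counter for block i; P_i = C_i ⊕ S_i.
Only C[1] changed, to 0x1. In CTR, a change in C_i flips the same bit in P_i only; the keystream is unaffected. Decrypting the received ciphertext:
P[1]: T = 0x7, S = E(K, T) = 0xA; 0x1 ⊕ 0xA = 0xB.
P[2]: T = 0x8, S = E(K, T) = 0xB; 0xF ⊕ 0xB = 0x4.
Blocks that differ from the original plaintext: P[1].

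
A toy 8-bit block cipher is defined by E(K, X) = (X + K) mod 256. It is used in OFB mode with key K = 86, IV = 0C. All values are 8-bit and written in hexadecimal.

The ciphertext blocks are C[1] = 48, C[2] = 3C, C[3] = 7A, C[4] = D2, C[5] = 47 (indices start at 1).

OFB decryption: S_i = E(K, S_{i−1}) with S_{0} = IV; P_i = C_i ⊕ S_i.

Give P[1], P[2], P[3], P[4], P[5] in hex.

P[1] = DA, P[2] = 24, P[3] = E4, P[4] = F6, P[5] = ED

P[1]: S = E(K, 0C) = 92; 48 ⊕ 92 = DA.
P[2]: S = E(K, 92) = 18; 3C ⊕ 18 = 24.
P[3]: S = E(K, 18) = 9E; 7A ⊕ 9E = E4.
P[4]: S = E(K, 9E) = 24; D2 ⊕ 24 = F6.
P[5]: S = E(K, 24) = AA; 47 ⊕ AA = ED.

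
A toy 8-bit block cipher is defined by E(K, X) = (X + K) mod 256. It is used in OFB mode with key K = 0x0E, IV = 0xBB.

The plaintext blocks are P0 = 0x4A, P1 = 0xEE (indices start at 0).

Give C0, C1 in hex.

OFB encryption: S_i = E(K, S_{i−1}) with S_{−1} = IV; C_i = P_i ⊕ S_i.
C0: S = E(K, 0xBB) = 0xC9; 0x4A ⊕ 0xC9 = 0x83.
C1: S = E(K, 0xC9) = 0xD7; 0xEE ⊕ 0xD7 = 0x39.

C0 = 0x83, C1 = 0x39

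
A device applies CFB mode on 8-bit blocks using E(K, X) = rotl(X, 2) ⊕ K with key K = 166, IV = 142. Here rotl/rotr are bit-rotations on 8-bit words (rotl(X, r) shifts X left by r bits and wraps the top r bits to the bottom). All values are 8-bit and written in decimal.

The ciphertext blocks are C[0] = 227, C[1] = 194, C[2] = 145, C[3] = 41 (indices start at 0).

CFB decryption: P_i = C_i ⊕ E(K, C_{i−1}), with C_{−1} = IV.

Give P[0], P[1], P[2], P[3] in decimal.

P[0]: E(K, 142) = 156; 227 ⊕ 156 = 127.
P[1]: E(K, 227) = 41; 194 ⊕ 41 = 235.
P[2]: E(K, 194) = 173; 145 ⊕ 173 = 60.
P[3]: E(K, 145) = 224; 41 ⊕ 224 = 201.

P[0] = 127, P[1] = 235, P[2] = 60, P[3] = 201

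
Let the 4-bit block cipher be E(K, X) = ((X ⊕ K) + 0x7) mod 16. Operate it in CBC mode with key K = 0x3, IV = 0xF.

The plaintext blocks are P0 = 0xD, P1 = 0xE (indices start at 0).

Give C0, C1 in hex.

C0 = 0x8, C1 = 0xC

CBC encryption: C_i = E(K, P_i ⊕ C_{i−1}), with C_{−1} = IV.
C0: P0 ⊕ 0xF = 0x2; E(K, 0x2) = 0x8.
C1: P1 ⊕ 0x8 = 0x6; E(K, 0x6) = 0xC.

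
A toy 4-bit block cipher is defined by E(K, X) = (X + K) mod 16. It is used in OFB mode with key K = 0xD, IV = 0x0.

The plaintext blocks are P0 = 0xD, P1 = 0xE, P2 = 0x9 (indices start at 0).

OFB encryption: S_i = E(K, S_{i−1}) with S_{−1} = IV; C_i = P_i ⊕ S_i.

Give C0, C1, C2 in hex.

C0: S = E(K, 0x0) = 0xD; 0xD ⊕ 0xD = 0x0.
C1: S = E(K, 0xD) = 0xA; 0xE ⊕ 0xA = 0x4.
C2: S = E(K, 0xA) = 0x7; 0x9 ⊕ 0x7 = 0xE.

C0 = 0x0, C1 = 0x4, C2 = 0xE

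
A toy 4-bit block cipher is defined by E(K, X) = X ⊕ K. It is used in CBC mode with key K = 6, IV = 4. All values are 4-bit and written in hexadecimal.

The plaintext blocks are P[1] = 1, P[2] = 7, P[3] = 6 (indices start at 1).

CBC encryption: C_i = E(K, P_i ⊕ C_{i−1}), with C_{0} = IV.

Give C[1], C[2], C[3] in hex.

C[1]: P[1] ⊕ 4 = 5; E(K, 5) = 3.
C[2]: P[2] ⊕ 3 = 4; E(K, 4) = 2.
C[3]: P[3] ⊕ 2 = 4; E(K, 4) = 2.

C[1] = 3, C[2] = 2, C[3] = 2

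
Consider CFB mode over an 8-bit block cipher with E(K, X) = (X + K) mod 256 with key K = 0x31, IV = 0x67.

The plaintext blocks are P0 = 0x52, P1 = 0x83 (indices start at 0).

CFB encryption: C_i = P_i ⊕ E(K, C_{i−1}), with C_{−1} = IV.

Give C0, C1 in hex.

C0: E(K, 0x67) = 0x98; 0x52 ⊕ 0x98 = 0xCA.
C1: E(K, 0xCA) = 0xFB; 0x83 ⊕ 0xFB = 0x78.

C0 = 0xCA, C1 = 0x78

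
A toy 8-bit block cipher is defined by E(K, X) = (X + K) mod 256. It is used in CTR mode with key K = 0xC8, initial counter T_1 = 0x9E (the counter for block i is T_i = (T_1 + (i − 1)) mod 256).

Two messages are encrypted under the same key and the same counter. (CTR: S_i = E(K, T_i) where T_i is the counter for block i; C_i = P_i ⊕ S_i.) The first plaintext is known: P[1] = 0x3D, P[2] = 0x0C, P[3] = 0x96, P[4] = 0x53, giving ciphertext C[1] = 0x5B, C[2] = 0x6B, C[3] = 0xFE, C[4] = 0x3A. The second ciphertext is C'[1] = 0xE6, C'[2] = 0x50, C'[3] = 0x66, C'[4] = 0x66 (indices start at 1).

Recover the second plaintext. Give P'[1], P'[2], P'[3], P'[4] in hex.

P'[1] = 0x80, P'[2] = 0x37, P'[3] = 0x0E, P'[4] = 0x0F

In CTR with a reused counter, both messages share the same keystream S_i, so C_i ⊕ C'_i = P_i ⊕ P'_i and thus P'_i = P_i ⊕ C_i ⊕ C'_i.
P'[1]: 0x3D ⊕ 0x5B ⊕ 0xE6 = 0x80.
P'[2]: 0x0C ⊕ 0x6B ⊕ 0x50 = 0x37.
P'[3]: 0x96 ⊕ 0xFE ⊕ 0x66 = 0x0E.
P'[4]: 0x53 ⊕ 0x3A ⊕ 0x66 = 0x0F.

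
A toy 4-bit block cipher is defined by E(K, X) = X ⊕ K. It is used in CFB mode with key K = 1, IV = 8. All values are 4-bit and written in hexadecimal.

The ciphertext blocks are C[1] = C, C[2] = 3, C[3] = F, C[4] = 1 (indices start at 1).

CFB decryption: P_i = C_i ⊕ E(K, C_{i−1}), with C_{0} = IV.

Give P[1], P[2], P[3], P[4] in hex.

P[1] = 5, P[2] = E, P[3] = D, P[4] = F

P[1]: E(K, 8) = 9; C ⊕ 9 = 5.
P[2]: E(K, C) = D; 3 ⊕ D = E.
P[3]: E(K, 3) = 2; F ⊕ 2 = D.
P[4]: E(K, F) = E; 1 ⊕ E = F.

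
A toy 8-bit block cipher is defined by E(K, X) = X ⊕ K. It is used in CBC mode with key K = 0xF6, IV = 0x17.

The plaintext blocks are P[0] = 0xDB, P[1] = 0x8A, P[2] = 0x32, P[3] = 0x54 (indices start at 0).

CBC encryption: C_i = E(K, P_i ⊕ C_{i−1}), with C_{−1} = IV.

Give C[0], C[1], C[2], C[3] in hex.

C[0] = 0x3A, C[1] = 0x46, C[2] = 0x82, C[3] = 0x20

C[0]: P[0] ⊕ 0x17 = 0xCC; E(K, 0xCC) = 0x3A.
C[1]: P[1] ⊕ 0x3A = 0xB0; E(K, 0xB0) = 0x46.
C[2]: P[2] ⊕ 0x46 = 0x74; E(K, 0x74) = 0x82.
C[3]: P[3] ⊕ 0x82 = 0xD6; E(K, 0xD6) = 0x20.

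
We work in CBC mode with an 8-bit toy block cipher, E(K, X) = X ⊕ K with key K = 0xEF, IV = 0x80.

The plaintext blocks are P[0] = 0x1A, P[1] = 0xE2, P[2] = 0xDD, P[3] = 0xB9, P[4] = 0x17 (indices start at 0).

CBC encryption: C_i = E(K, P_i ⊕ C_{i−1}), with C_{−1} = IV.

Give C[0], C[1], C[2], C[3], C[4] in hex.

C[0] = 0x75, C[1] = 0x78, C[2] = 0x4A, C[3] = 0x1C, C[4] = 0xE4

C[0]: P[0] ⊕ 0x80 = 0x9A; E(K, 0x9A) = 0x75.
C[1]: P[1] ⊕ 0x75 = 0x97; E(K, 0x97) = 0x78.
C[2]: P[2] ⊕ 0x78 = 0xA5; E(K, 0xA5) = 0x4A.
C[3]: P[3] ⊕ 0x4A = 0xF3; E(K, 0xF3) = 0x1C.
C[4]: P[4] ⊕ 0x1C = 0x0B; E(K, 0x0B) = 0xE4.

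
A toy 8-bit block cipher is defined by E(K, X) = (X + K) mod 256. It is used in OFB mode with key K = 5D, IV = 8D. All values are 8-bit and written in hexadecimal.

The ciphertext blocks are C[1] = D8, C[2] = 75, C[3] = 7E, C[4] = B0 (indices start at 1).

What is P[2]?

OFB decryption: S_i = E(K, S_{i−1}) with S_{0} = IV; P_i = C_i ⊕ S_i.
P[1]: S = E(K, 8D) = EA; D8 ⊕ EA = 32.
P[2]: S = E(K, EA) = 47; 75 ⊕ 47 = 32.

P[2] = 32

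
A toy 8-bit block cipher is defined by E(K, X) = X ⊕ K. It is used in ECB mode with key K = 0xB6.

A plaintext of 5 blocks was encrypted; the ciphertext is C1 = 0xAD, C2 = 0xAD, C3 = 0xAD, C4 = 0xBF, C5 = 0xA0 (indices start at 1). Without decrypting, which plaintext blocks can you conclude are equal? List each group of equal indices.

P1 = P2 = P3

ECB encrypts each block independently with the same key, so equal ciphertext blocks imply equal plaintext blocks.
C1 = C2 = C3 = 0xAD, so P1 = P2 = P3.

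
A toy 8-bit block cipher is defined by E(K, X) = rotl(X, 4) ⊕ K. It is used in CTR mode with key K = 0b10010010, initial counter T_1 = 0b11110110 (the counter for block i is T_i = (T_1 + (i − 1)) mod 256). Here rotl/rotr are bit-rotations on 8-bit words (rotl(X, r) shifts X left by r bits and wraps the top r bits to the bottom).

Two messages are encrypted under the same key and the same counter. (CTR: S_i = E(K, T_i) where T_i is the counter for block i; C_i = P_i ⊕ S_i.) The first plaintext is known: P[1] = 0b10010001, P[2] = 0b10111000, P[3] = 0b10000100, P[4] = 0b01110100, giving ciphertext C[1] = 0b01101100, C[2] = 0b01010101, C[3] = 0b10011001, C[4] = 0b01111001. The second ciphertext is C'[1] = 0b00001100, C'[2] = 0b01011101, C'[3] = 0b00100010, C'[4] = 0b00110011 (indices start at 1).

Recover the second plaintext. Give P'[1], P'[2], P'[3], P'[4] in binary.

P'[1] = 0b11110001, P'[2] = 0b10110000, P'[3] = 0b00111111, P'[4] = 0b00111110

In CTR with a reused counter, both messages share the same keystream S_i, so C_i ⊕ C'_i = P_i ⊕ P'_i and thus P'_i = P_i ⊕ C_i ⊕ C'_i.
P'[1]: 0b10010001 ⊕ 0b01101100 ⊕ 0b00001100 = 0b11110001.
P'[2]: 0b10111000 ⊕ 0b01010101 ⊕ 0b01011101 = 0b10110000.
P'[3]: 0b10000100 ⊕ 0b10011001 ⊕ 0b00100010 = 0b00111111.
P'[4]: 0b01110100 ⊕ 0b01111001 ⊕ 0b00110011 = 0b00111110.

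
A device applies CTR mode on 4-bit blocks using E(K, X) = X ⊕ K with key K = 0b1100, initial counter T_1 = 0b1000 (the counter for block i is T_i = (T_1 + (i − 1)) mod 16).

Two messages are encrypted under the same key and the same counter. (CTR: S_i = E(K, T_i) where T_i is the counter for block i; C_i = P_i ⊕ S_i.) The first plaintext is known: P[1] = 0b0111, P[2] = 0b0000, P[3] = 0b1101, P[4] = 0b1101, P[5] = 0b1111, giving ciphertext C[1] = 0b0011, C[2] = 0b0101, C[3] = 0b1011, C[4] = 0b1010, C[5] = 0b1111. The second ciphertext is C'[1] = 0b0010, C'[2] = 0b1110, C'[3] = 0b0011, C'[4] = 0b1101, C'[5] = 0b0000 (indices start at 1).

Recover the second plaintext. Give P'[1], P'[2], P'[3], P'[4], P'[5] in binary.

P'[1] = 0b0110, P'[2] = 0b1011, P'[3] = 0b0101, P'[4] = 0b1010, P'[5] = 0b0000

In CTR with a reused counter, both messages share the same keystream S_i, so C_i ⊕ C'_i = P_i ⊕ P'_i and thus P'_i = P_i ⊕ C_i ⊕ C'_i.
P'[1]: 0b0111 ⊕ 0b0011 ⊕ 0b0010 = 0b0110.
P'[2]: 0b0000 ⊕ 0b0101 ⊕ 0b1110 = 0b1011.
P'[3]: 0b1101 ⊕ 0b1011 ⊕ 0b0011 = 0b0101.
P'[4]: 0b1101 ⊕ 0b1010 ⊕ 0b1101 = 0b1010.
P'[5]: 0b1111 ⊕ 0b1111 ⊕ 0b0000 = 0b0000.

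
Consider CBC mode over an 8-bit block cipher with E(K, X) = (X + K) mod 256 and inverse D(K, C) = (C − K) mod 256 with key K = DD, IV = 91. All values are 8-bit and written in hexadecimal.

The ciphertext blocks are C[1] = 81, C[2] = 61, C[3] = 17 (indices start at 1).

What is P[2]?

P[2] = 05

CBC decryption: P_i = D(K, C_i) ⊕ C_{i−1}, with C_{0} = IV.
P[2]: D(K, 61) = 84; 84 ⊕ 81 = 05.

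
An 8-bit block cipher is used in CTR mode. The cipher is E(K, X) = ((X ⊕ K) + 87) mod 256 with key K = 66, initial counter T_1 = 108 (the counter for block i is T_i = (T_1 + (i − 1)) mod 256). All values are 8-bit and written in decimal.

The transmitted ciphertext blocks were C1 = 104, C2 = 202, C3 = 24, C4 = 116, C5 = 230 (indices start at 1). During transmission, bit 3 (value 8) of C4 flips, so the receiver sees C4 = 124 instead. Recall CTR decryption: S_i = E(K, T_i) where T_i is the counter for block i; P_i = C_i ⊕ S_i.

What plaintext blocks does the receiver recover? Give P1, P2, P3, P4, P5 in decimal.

P1 = 237, P2 = 76, P3 = 155, P4 = 248, P5 = 111

Only C4 changed, to 124. In CTR, a change in C_i flips the same bit in P_i only; the keystream is unaffected. Decrypting the received ciphertext:
P1: T = 108, S = E(K, T) = 133; 104 ⊕ 133 = 237.
P2: T = 109, S = E(K, T) = 134; 202 ⊕ 134 = 76.
P3: T = 110, S = E(K, T) = 131; 24 ⊕ 131 = 155.
P4: T = 111, S = E(K, T) = 132; 124 ⊕ 132 = 248.
P5: T = 112, S = E(K, T) = 137; 230 ⊕ 137 = 111.
Blocks that differ from the original plaintext: P4.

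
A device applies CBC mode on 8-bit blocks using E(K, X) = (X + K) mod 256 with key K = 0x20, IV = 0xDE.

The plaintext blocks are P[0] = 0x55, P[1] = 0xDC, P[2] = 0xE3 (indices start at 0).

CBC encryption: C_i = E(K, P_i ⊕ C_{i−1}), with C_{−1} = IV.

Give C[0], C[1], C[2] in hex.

C[0]: P[0] ⊕ 0xDE = 0x8B; E(K, 0x8B) = 0xAB.
C[1]: P[1] ⊕ 0xAB = 0x77; E(K, 0x77) = 0x97.
C[2]: P[2] ⊕ 0x97 = 0x74; E(K, 0x74) = 0x94.

C[0] = 0xAB, C[1] = 0x97, C[2] = 0x94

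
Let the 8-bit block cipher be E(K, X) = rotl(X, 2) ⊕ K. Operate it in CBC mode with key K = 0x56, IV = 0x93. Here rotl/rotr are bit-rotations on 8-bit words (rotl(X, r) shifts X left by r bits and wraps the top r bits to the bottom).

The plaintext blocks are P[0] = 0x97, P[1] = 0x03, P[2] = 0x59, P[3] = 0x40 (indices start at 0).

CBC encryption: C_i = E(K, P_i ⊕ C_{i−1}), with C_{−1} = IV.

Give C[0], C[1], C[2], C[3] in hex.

C[0] = 0x46, C[1] = 0x43, C[2] = 0x3E, C[3] = 0xAF

C[0]: P[0] ⊕ 0x93 = 0x04; E(K, 0x04) = 0x46.
C[1]: P[1] ⊕ 0x46 = 0x45; E(K, 0x45) = 0x43.
C[2]: P[2] ⊕ 0x43 = 0x1A; E(K, 0x1A) = 0x3E.
C[3]: P[3] ⊕ 0x3E = 0x7E; E(K, 0x7E) = 0xAF.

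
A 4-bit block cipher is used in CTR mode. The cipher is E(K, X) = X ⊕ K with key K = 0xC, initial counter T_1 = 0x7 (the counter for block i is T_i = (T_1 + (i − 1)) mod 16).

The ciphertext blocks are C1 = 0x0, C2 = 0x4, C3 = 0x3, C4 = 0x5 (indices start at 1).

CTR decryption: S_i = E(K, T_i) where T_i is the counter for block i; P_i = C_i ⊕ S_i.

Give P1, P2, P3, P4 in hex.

P1 = 0xB, P2 = 0x0, P3 = 0x6, P4 = 0x3

P1: T = 0x7, S = E(K, T) = 0xB; 0x0 ⊕ 0xB = 0xB.
P2: T = 0x8, S = E(K, T) = 0x4; 0x4 ⊕ 0x4 = 0x0.
P3: T = 0x9, S = E(K, T) = 0x5; 0x3 ⊕ 0x5 = 0x6.
P4: T = 0xA, S = E(K, T) = 0x6; 0x5 ⊕ 0x6 = 0x3.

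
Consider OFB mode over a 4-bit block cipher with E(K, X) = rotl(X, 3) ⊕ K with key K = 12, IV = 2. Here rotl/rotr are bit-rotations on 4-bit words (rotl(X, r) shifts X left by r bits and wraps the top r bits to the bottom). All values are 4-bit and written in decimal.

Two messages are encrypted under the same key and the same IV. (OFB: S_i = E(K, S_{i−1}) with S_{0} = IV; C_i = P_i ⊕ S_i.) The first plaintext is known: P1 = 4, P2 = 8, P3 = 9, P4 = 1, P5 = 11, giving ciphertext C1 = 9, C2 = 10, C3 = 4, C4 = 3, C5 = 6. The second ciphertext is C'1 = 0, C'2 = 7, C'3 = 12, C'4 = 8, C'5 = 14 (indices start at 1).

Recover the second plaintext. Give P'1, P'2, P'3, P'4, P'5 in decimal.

In OFB with a reused IV, both messages share the same keystream S_i, so C_i ⊕ C'_i = P_i ⊕ P'_i and thus P'_i = P_i ⊕ C_i ⊕ C'_i.
P'1: 4 ⊕ 9 ⊕ 0 = 13.
P'2: 8 ⊕ 10 ⊕ 7 = 5.
P'3: 9 ⊕ 4 ⊕ 12 = 1.
P'4: 1 ⊕ 3 ⊕ 8 = 10.
P'5: 11 ⊕ 6 ⊕ 14 = 3.

P'1 = 13, P'2 = 5, P'3 = 1, P'4 = 10, P'5 = 3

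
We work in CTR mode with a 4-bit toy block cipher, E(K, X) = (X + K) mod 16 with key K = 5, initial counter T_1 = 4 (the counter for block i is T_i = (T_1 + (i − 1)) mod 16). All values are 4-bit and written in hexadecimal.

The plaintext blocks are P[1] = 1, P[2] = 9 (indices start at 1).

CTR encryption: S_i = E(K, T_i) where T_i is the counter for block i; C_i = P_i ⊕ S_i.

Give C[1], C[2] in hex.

C[1] = 8, C[2] = 3

C[1]: T = 4, S = E(K, T) = 9; 1 ⊕ 9 = 8.
C[2]: T = 5, S = E(K, T) = A; 9 ⊕ A = 3.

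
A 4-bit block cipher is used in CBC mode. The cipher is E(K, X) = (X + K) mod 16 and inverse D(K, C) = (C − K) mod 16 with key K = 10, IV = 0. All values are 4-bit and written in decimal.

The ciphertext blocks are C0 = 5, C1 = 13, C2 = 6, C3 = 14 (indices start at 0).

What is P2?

P2 = 1

CBC decryption: P_i = D(K, C_i) ⊕ C_{i−1}, with C_{−1} = IV.
P2: D(K, 6) = 12; 12 ⊕ 13 = 1.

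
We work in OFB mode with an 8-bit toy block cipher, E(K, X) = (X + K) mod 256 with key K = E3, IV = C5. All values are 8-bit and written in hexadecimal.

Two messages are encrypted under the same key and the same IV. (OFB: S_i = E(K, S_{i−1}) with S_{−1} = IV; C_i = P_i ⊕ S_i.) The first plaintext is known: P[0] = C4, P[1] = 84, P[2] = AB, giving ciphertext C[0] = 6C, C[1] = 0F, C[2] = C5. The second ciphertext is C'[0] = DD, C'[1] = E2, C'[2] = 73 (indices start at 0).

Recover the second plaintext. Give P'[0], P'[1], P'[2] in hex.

P'[0] = 75, P'[1] = 69, P'[2] = 1D

In OFB with a reused IV, both messages share the same keystream S_i, so C_i ⊕ C'_i = P_i ⊕ P'_i and thus P'_i = P_i ⊕ C_i ⊕ C'_i.
P'[0]: C4 ⊕ 6C ⊕ DD = 75.
P'[1]: 84 ⊕ 0F ⊕ E2 = 69.
P'[2]: AB ⊕ C5 ⊕ 73 = 1D.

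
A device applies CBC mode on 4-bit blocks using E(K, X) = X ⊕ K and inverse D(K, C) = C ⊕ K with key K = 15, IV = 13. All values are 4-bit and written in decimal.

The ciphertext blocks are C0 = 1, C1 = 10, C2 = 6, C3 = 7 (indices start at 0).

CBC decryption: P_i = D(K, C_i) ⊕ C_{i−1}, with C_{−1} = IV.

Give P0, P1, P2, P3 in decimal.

P0: D(K, 1) = 14; 14 ⊕ 13 = 3.
P1: D(K, 10) = 5; 5 ⊕ 1 = 4.
P2: D(K, 6) = 9; 9 ⊕ 10 = 3.
P3: D(K, 7) = 8; 8 ⊕ 6 = 14.

P0 = 3, P1 = 4, P2 = 3, P3 = 14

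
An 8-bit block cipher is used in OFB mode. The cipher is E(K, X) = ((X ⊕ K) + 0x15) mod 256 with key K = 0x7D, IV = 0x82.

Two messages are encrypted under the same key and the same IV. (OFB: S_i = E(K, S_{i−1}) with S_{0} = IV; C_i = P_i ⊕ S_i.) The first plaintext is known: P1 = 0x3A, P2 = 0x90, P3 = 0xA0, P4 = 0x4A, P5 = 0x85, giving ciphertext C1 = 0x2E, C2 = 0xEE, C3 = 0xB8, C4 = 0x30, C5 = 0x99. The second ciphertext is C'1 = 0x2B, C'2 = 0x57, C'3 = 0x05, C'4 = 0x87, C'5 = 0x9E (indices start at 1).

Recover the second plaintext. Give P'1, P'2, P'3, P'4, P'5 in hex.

P'1 = 0x3F, P'2 = 0x29, P'3 = 0x1D, P'4 = 0xFD, P'5 = 0x82

In OFB with a reused IV, both messages share the same keystream S_i, so C_i ⊕ C'_i = P_i ⊕ P'_i and thus P'_i = P_i ⊕ C_i ⊕ C'_i.
P'1: 0x3A ⊕ 0x2E ⊕ 0x2B = 0x3F.
P'2: 0x90 ⊕ 0xEE ⊕ 0x57 = 0x29.
P'3: 0xA0 ⊕ 0xB8 ⊕ 0x05 = 0x1D.
P'4: 0x4A ⊕ 0x30 ⊕ 0x87 = 0xFD.
P'5: 0x85 ⊕ 0x99 ⊕ 0x9E = 0x82.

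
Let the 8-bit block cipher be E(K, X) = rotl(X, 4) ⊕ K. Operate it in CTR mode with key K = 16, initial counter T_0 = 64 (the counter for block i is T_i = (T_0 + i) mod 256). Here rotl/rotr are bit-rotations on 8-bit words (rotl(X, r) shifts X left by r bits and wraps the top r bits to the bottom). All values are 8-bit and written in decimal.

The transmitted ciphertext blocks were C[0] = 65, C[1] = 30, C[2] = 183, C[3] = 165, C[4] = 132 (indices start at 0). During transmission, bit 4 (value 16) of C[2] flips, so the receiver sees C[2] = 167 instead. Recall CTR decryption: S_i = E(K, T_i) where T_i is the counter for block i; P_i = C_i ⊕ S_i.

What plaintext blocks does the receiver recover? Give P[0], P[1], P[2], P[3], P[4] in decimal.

Only C[2] changed, to 167. In CTR, a change in C_i flips the same bit in P_i only; the keystream is unaffected. Decrypting the received ciphertext:
P[0]: T = 64, S = E(K, T) = 20; 65 ⊕ 20 = 85.
P[1]: T = 65, S = E(K, T) = 4; 30 ⊕ 4 = 26.
P[2]: T = 66, S = E(K, T) = 52; 167 ⊕ 52 = 147.
P[3]: T = 67, S = E(K, T) = 36; 165 ⊕ 36 = 129.
P[4]: T = 68, S = E(K, T) = 84; 132 ⊕ 84 = 208.
Blocks that differ from the original plaintext: P[2].

P[0] = 85, P[1] = 26, P[2] = 147, P[3] = 129, P[4] = 208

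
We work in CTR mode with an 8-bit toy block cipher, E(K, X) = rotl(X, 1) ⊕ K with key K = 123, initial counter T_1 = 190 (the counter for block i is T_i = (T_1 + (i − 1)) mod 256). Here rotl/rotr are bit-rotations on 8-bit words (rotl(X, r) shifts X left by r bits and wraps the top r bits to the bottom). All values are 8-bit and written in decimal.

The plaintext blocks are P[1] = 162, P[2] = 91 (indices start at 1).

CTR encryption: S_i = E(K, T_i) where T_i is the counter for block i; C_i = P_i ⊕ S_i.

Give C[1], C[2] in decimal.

C[1]: T = 190, S = E(K, T) = 6; 162 ⊕ 6 = 164.
C[2]: T = 191, S = E(K, T) = 4; 91 ⊕ 4 = 95.

C[1] = 164, C[2] = 95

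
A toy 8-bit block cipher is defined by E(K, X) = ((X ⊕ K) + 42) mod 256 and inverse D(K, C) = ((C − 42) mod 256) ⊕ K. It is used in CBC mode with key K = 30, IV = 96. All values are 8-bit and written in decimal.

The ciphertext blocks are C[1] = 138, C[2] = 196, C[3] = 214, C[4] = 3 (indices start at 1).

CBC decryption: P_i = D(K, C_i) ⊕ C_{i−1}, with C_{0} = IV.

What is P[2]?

P[2]: D(K, 196) = 132; 132 ⊕ 138 = 14.

P[2] = 14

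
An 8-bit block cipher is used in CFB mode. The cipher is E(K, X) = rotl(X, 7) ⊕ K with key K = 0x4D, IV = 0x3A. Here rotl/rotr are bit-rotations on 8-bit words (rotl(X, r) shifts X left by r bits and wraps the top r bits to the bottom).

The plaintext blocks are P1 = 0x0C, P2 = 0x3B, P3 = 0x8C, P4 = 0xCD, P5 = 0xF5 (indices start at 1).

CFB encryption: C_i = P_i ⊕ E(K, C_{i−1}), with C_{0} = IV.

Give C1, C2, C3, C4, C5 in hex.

C1 = 0x5C, C2 = 0x58, C3 = 0xED, C4 = 0x76, C5 = 0x83

C1: E(K, 0x3A) = 0x50; 0x0C ⊕ 0x50 = 0x5C.
C2: E(K, 0x5C) = 0x63; 0x3B ⊕ 0x63 = 0x58.
C3: E(K, 0x58) = 0x61; 0x8C ⊕ 0x61 = 0xED.
C4: E(K, 0xED) = 0xBB; 0xCD ⊕ 0xBB = 0x76.
C5: E(K, 0x76) = 0x76; 0xF5 ⊕ 0x76 = 0x83.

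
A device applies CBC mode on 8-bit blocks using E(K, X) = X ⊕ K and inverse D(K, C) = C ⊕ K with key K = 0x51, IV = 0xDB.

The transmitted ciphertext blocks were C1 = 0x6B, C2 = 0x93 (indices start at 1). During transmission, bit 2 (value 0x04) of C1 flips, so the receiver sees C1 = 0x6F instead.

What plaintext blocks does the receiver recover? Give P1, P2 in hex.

CBC decryption: P_i = D(K, C_i) ⊕ C_{i−1}, with C_{0} = IV.
Only C1 changed, to 0x6F. In CBC, a change in C_i garbles P_i and flips the same bit in P_{i+1}. Decrypting the received ciphertext:
P1: D(K, 0x6F) = 0x3E; 0x3E ⊕ 0xDB = 0xE5.
P2: D(K, 0x93) = 0xC2; 0xC2 ⊕ 0x6F = 0xAD.
Blocks that differ from the original plaintext: P1, P2.

P1 = 0xE5, P2 = 0xAD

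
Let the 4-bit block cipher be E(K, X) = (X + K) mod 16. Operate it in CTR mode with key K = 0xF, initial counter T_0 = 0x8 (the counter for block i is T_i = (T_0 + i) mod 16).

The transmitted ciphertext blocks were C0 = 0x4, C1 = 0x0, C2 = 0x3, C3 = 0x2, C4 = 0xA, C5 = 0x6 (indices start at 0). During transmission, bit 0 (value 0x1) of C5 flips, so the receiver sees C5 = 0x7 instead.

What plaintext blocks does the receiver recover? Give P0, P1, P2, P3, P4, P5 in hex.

P0 = 0x3, P1 = 0x8, P2 = 0xA, P3 = 0x8, P4 = 0x1, P5 = 0xB

CTR decryption: S_i = E(K, T_i) where T_i is the counter for block i; P_i = C_i ⊕ S_i.
Only C5 changed, to 0x7. In CTR, a change in C_i flips the same bit in P_i only; the keystream is unaffected. Decrypting the received ciphertext:
P0: T = 0x8, S = E(K, T) = 0x7; 0x4 ⊕ 0x7 = 0x3.
P1: T = 0x9, S = E(K, T) = 0x8; 0x0 ⊕ 0x8 = 0x8.
P2: T = 0xA, S = E(K, T) = 0x9; 0x3 ⊕ 0x9 = 0xA.
P3: T = 0xB, S = E(K, T) = 0xA; 0x2 ⊕ 0xA = 0x8.
P4: T = 0xC, S = E(K, T) = 0xB; 0xA ⊕ 0xB = 0x1.
P5: T = 0xD, S = E(K, T) = 0xC; 0x7 ⊕ 0xC = 0xB.
Blocks that differ from the original plaintext: P5.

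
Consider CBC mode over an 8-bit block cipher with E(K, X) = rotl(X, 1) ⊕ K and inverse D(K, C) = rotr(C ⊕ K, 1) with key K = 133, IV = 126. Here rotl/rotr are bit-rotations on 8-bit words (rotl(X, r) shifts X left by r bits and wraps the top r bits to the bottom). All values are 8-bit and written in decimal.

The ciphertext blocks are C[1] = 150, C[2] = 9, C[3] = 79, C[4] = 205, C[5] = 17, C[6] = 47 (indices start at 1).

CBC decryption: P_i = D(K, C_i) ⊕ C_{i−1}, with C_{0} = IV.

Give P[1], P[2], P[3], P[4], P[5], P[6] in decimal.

P[1]: D(K, 150) = 137; 137 ⊕ 126 = 247.
P[2]: D(K, 9) = 70; 70 ⊕ 150 = 208.
P[3]: D(K, 79) = 101; 101 ⊕ 9 = 108.
P[4]: D(K, 205) = 36; 36 ⊕ 79 = 107.
P[5]: D(K, 17) = 74; 74 ⊕ 205 = 135.
P[6]: D(K, 47) = 85; 85 ⊕ 17 = 68.

P[1] = 247, P[2] = 208, P[3] = 108, P[4] = 107, P[5] = 135, P[6] = 68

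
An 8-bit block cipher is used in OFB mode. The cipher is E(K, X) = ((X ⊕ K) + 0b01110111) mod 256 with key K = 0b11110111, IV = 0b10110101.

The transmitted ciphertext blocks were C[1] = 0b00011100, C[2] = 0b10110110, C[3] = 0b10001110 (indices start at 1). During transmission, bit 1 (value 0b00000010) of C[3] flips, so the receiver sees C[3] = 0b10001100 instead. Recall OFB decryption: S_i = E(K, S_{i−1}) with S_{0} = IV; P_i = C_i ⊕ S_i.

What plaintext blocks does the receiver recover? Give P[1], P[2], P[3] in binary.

P[1] = 0b10100101, P[2] = 0b01110011, P[3] = 0b00100101

Only C[3] changed, to 0b10001100. In OFB, a change in C_i flips the same bit in P_i only; the keystream is unaffected. Decrypting the received ciphertext:
P[1]: S = E(K, 0b10110101) = 0b10111001; 0b00011100 ⊕ 0b10111001 = 0b10100101.
P[2]: S = E(K, 0b10111001) = 0b11000101; 0b10110110 ⊕ 0b11000101 = 0b01110011.
P[3]: S = E(K, 0b11000101) = 0b10101001; 0b10001100 ⊕ 0b10101001 = 0b00100101.
Blocks that differ from the original plaintext: P[3].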